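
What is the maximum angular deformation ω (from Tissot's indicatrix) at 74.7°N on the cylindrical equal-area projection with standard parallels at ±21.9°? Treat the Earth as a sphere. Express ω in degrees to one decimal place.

116.5°

For cylindrical equal-area with standard parallel φ₀, h = cos φ / cos φ₀ and k = cos φ₀ / cos φ, so h·k = 1.
At 74.7°: h = 0.2844, k = 3.516; principal scales a = 3.516, b = 0.2844.
sin(ω/2) = (a − b)/(a + b) = 3.232/3.801 = 0.8503, so ω = 2 arcsin(0.8503) ≈ 116.5°.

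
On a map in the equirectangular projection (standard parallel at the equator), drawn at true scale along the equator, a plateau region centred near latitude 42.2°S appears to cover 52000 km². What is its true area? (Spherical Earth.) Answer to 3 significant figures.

In the plate carrée (x = Rλ, y = Rφ), meridians are true-scale (h = 1) and parallels are stretched by k = sec φ.
Areal scale = h·k = 1 × sec φ; at 42.2°, h = 1.000, k = 1.350, so h·k = 1.350.
True area = apparent / (areal scale) = 52000 / 1.350 ≈ 38500 km².

38500 km²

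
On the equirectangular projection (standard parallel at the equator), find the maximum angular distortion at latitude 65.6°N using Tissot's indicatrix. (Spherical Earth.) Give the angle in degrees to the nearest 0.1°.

Plate carrée maps x = Rλ, y = Rφ. The meridian scale is h = 1 and the parallel scale is k = 1/cos φ = sec φ.
At 65.6°: h = 1.000, k = 2.421; principal scales a = 2.421, b = 1.000.
sin(ω/2) = (a − b)/(a + b) = 1.421/3.421 = 0.4153, so ω = 2 arcsin(0.4153) ≈ 49.1°.

49.1°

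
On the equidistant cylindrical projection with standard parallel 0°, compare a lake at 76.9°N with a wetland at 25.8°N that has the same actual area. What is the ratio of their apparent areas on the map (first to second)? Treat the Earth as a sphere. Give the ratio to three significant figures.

3.97

Plate carrée maps x = Rλ, y = Rφ. The meridian scale is h = 1 and the parallel scale is k = 1/cos φ = sec φ.
Areal scale at 76.9°: h·k = 1.000 × 4.412 = 4.412.
Areal scale at 25.8°: h·k = 1.000 × 1.111 = 1.111.
Ratio = 4.412/1.111 ≈ 3.97.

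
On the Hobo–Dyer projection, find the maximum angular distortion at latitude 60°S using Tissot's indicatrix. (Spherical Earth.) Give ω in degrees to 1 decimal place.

Hobo–Dyer is a cylindrical equal-area projection with standard parallels at ±37.5°. A cylindrical equal-area projection with standard parallel φ₀ has meridian scale h = cos φ / cos φ₀ and parallel scale k = cos φ₀ / cos φ (so areas are preserved, h·k = 1).
At 60°: h = 0.6302, k = 1.587; principal scales a = 1.587, b = 0.6302.
sin(ω/2) = (a − b)/(a + b) = 0.9565/2.217 = 0.4314, so ω = 2 arcsin(0.4314) ≈ 51.1°.

51.1°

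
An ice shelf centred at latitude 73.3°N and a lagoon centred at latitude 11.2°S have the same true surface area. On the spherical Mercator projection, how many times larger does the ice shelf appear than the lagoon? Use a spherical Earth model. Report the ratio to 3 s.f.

11.7

Mercator areal scale is sec²φ.
At 73.3°: sec²(73.3°) = 1/0.2874² = 12.11.
At 11.2°: sec²(11.2°) = 1/0.9810² = 1.039.
Ratio = 12.11/1.039 = cos²(11.2°)/cos²(73.3°) ≈ 11.7.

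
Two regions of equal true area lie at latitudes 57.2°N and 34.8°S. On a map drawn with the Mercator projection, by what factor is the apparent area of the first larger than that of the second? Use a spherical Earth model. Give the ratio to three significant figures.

On Mercator, area is exaggerated by sec²φ = 1/cos²φ.
At 57.2°: sec²(57.2°) = 1/0.5417² = 3.408.
At 34.8°: sec²(34.8°) = 1/0.8211² = 1.483.
Ratio = 3.408/1.483 = cos²(34.8°)/cos²(57.2°) ≈ 2.30.

2.30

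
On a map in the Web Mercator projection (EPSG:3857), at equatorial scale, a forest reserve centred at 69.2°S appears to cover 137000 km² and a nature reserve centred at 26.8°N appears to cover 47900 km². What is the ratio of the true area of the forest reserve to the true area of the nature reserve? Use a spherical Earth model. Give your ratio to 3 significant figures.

Mercator's areal exaggeration is sec²φ; hence true area = (apparent area) · cos²φ.
True area of forest reserve: 137000 × cos²(69.2°) = 137000 × 0.1261 = 17280 km².
True area of nature reserve: 47900 × cos²(26.8°) = 47900 × 0.7967 = 38160 km².
Ratio = 17280 / 38160 ≈ 0.453.

0.453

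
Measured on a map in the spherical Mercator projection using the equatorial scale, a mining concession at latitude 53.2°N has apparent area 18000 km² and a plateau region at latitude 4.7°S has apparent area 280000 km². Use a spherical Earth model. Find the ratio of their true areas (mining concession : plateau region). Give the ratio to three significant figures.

Since Mercator area scale is 1/cos²φ, the true area equals the apparent area multiplied by cos²φ.
True area of mining concession: 18000 × cos²(53.2°) = 18000 × 0.3588 = 6459 km².
True area of plateau region: 280000 × cos²(4.7°) = 280000 × 0.9933 = 278100 km².
Ratio = 6459 / 278100 ≈ 0.0232.

0.0232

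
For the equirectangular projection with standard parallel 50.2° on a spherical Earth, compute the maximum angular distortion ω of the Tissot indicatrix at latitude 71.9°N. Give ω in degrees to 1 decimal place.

40.5°

In the equirectangular projection with standard parallel φ₀ = 50.2° (x = Rλ cos φ₀, y = Rφ), meridians are true-scale (h = 1) and the parallel scale is k = cos φ₀ / cos φ.
At 71.9°: h = 1.000, k = 2.060; principal scales a = 2.060, b = 1.000.
sin(ω/2) = (a − b)/(a + b) = 1.060/3.060 = 0.3465, so ω = 2 arcsin(0.3465) ≈ 40.5°.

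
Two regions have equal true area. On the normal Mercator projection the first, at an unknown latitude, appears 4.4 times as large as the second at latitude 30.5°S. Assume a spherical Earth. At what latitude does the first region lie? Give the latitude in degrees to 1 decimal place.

Mercator areal scale is sec²φ, so apparent-area ratio = sec²φ₁ / sec²φ₂ = cos²φ₂ / cos²φ₁.
cos²φ₂ / cos²φ₁ = 4.4  ⇒  cos φ₁ = cos 30.5° / √4.4 = 0.8616/2.098 = 0.4108.
φ₁ = arccos(0.4108) ≈ 65.7°.

65.7°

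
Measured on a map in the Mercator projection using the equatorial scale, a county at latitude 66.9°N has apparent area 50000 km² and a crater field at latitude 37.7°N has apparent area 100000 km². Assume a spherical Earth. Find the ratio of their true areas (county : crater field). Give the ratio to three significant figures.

Mercator's areal exaggeration is sec²φ; hence true area = (apparent area) · cos²φ.
True area of county: 50000 × cos²(66.9°) = 50000 × 0.1539 = 7696 km².
True area of crater field: 100000 × cos²(37.7°) = 100000 × 0.6260 = 62600 km².
Ratio = 7696 / 62600 ≈ 0.123.

0.123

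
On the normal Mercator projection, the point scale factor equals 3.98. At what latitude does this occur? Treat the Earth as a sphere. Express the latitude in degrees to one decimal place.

Mercator scale is k = sec φ = 1/cos φ.
1/cos φ = 3.98  ⇒  cos φ = 0.2513  ⇒  φ = arccos(0.2513) ≈ 75.4°.

75.4°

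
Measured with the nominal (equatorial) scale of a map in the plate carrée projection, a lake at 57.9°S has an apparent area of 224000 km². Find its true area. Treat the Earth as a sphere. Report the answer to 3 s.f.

119000 km²

In the plate carrée (x = Rλ, y = Rφ), meridians are true-scale (h = 1) and parallels are stretched by k = sec φ.
Areal scale = h·k = 1 × sec φ; at 57.9°, h = 1.000, k = 1.882, so h·k = 1.882.
True area = apparent / (areal scale) = 224000 / 1.882 ≈ 119000 km².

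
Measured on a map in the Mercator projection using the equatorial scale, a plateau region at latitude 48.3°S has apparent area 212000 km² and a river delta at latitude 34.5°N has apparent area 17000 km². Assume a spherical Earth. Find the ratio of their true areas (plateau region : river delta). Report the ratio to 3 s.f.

8.13

Mercator's areal exaggeration is sec²φ; hence true area = (apparent area) · cos²φ.
True area of plateau region: 212000 × cos²(48.3°) = 212000 × 0.4425 = 93820 km².
True area of river delta: 17000 × cos²(34.5°) = 17000 × 0.6792 = 11550 km².
Ratio = 93820 / 11550 ≈ 8.13.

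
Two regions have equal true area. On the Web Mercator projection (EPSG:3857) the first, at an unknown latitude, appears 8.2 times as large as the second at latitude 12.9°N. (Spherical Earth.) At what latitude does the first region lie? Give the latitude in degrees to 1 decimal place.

On Mercator, (apparent₁)/(apparent₂) = sec²φ₁ / sec²φ₂ when true areas are equal.
cos²φ₂ / cos²φ₁ = 8.2  ⇒  cos φ₁ = cos 12.9° / √8.2 = 0.9748/2.864 = 0.3404.
φ₁ = arccos(0.3404) ≈ 70.1°.

70.1°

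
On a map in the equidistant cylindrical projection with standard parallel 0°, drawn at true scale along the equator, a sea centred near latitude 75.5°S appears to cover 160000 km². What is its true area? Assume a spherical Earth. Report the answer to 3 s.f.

For the equirectangular projection with φ₀ = 0 (plate carrée), h = 1 along meridians and k = sec φ along parallels.
Areal scale = h·k = 1 × sec φ; at 75.5°, h = 1.000, k = 3.994, so h·k = 3.994.
True area = apparent / (areal scale) = 160000 / 3.994 ≈ 40100 km².

40100 km²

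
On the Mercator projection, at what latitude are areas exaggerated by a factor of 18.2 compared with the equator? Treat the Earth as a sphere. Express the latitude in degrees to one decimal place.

Mercator areal scale is sec²φ.
sec²φ = 18.2  ⇒  cos²φ = 0.05495  ⇒  cos φ = 0.2344.
φ = arccos(0.2344) ≈ 76.4°.

76.4°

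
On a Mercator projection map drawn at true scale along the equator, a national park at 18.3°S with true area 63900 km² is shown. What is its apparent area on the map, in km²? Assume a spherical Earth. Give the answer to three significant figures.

70900 km²

Mercator is conformal, so the point scale is isotropic: h = k = sec φ = 1/cos φ.
Areal scale = k² = sec²φ = 1/cos²(18.3°) = 1/0.9494² = 1.109.
Apparent area = 63900 × 1.109 ≈ 70900 km².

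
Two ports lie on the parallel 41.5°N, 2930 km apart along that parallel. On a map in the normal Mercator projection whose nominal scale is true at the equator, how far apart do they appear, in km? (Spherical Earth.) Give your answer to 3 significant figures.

Mercator is conformal, so the point scale is isotropic: h = k = sec φ = 1/cos φ.
Along the parallel, k = sec 41.5° = 1/0.7490 = 1.335.
Map distance = 2930 × 1.335 ≈ 3910 km.

3910 km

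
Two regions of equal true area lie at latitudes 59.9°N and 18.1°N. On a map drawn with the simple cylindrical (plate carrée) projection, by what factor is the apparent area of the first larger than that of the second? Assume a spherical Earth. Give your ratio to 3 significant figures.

1.90

For the equirectangular projection with φ₀ = 0 (plate carrée), h = 1 along meridians and k = sec φ along parallels.
Areal scale at 59.9°: h·k = 1.000 × 1.994 = 1.994.
Areal scale at 18.1°: h·k = 1.000 × 1.052 = 1.052.
Ratio = 1.994/1.052 ≈ 1.90.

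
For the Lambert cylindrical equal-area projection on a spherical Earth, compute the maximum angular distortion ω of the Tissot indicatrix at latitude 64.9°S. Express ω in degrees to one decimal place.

88.1°

The Lambert cylindrical equal-area projection is the cylindrical equal-area projection with its standard parallel at the equator (φ₀ = 0). A cylindrical equal-area projection with standard parallel φ₀ has meridian scale h = cos φ / cos φ₀ and parallel scale k = cos φ₀ / cos φ (so areas are preserved, h·k = 1).
At 64.9°: h = 0.4242, k = 2.357; principal scales a = 2.357, b = 0.4242.
sin(ω/2) = (a − b)/(a + b) = 1.933/2.782 = 0.6950, so ω = 2 arcsin(0.6950) ≈ 88.1°.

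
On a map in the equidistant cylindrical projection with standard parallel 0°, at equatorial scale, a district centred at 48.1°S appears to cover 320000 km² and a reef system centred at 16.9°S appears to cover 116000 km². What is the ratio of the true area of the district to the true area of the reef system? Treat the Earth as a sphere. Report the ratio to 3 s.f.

Plate carrée has h = 1 and k = sec φ, giving areal scale sec φ; true area = (apparent area) · cos φ.
True area of district: 320000 × cos(48.1°) = 320000 × 0.6678 = 213700 km².
True area of reef system: 116000 × cos(16.9°) = 116000 × 0.9568 = 111000 km².
Ratio = 213700 / 111000 ≈ 1.93.

1.93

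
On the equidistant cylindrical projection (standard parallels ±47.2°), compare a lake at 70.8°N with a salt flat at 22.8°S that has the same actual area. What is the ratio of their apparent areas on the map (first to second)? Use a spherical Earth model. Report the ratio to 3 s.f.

2.80

The equidistant cylindrical projection with φ₀ = 47.2° has h = 1 (meridians true) and k = cos φ₀ / cos φ along parallels.
Areal scale at 70.8°: h·k = 1.000 × 2.066 = 2.066.
Areal scale at 22.8°: h·k = 1.000 × 0.7370 = 0.7370.
Ratio = 2.066/0.7370 ≈ 2.80.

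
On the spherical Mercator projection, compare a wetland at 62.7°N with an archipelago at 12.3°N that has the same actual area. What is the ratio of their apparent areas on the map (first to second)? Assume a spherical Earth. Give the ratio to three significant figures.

Mercator areal scale is sec²φ.
At 62.7°: sec²(62.7°) = 1/0.4586² = 4.754.
At 12.3°: sec²(12.3°) = 1/0.9770² = 1.048.
Ratio = 4.754/1.048 = cos²(12.3°)/cos²(62.7°) ≈ 4.54.

4.54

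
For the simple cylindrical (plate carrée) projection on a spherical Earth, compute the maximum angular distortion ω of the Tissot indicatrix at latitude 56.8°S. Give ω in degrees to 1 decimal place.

Plate carrée maps x = Rλ, y = Rφ. The meridian scale is h = 1 and the parallel scale is k = 1/cos φ = sec φ.
At 56.8°: h = 1.000, k = 1.826; principal scales a = 1.826, b = 1.000.
sin(ω/2) = (a − b)/(a + b) = 0.8263/2.826 = 0.2924, so ω = 2 arcsin(0.2924) ≈ 34.0°.

34.0°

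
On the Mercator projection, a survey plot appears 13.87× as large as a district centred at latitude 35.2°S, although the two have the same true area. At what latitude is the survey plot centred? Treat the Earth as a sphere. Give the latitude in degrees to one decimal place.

77.3°

Mercator areal scale is sec²φ, so apparent-area ratio = sec²φ₁ / sec²φ₂ = cos²φ₂ / cos²φ₁.
cos²φ₂ / cos²φ₁ = 13.87  ⇒  cos φ₁ = cos 35.2° / √13.87 = 0.8171/3.724 = 0.2194.
φ₁ = arccos(0.2194) ≈ 77.3°.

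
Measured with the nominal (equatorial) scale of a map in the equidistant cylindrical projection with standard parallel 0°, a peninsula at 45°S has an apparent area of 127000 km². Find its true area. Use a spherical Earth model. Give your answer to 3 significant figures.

Plate carrée maps x = Rλ, y = Rφ. The meridian scale is h = 1 and the parallel scale is k = 1/cos φ = sec φ.
Areal scale = h·k = 1 × sec φ; at 45°, h = 1.000, k = 1.414, so h·k = 1.414.
True area = apparent / (areal scale) = 127000 / 1.414 ≈ 89800 km².

89800 km²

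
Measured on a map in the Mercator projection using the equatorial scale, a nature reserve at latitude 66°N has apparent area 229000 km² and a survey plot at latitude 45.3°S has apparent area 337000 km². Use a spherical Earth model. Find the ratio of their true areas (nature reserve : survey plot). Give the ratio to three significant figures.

Mercator's areal exaggeration is sec²φ; hence true area = (apparent area) · cos²φ.
True area of nature reserve: 229000 × cos²(66°) = 229000 × 0.1654 = 37880 km².
True area of survey plot: 337000 × cos²(45.3°) = 337000 × 0.4948 = 166700 km².
Ratio = 37880 / 166700 ≈ 0.227.

0.227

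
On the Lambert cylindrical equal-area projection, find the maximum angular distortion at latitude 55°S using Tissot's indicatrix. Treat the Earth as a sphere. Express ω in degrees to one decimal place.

The Lambert cylindrical equal-area projection is the cylindrical equal-area projection with its standard parallel at the equator (φ₀ = 0). A cylindrical equal-area projection with standard parallel φ₀ has meridian scale h = cos φ / cos φ₀ and parallel scale k = cos φ₀ / cos φ (so areas are preserved, h·k = 1).
At 55°: h = 0.5736, k = 1.743; principal scales a = 1.743, b = 0.5736.
sin(ω/2) = (a − b)/(a + b) = 1.170/2.317 = 0.5049, so ω = 2 arcsin(0.5049) ≈ 60.6°.

60.6°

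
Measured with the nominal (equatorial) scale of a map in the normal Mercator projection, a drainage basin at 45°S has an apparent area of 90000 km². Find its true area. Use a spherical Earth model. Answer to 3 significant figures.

The Mercator projection is conformal; its linear scale factor is the same in every direction and equals sec φ = 1/cos φ.
Areal scale = k² = sec²φ = 1/cos²(45°) = 1/0.7071² = 2.000.
True area = apparent / (areal scale) = 90000 / 2.000 ≈ 45000 km².

45000 km²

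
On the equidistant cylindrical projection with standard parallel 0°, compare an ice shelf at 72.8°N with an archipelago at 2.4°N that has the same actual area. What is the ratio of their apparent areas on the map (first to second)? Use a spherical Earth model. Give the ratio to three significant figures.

Plate carrée maps x = Rλ, y = Rφ. The meridian scale is h = 1 and the parallel scale is k = 1/cos φ = sec φ.
Areal scale at 72.8°: h·k = 1.000 × 3.382 = 3.382.
Areal scale at 2.4°: h·k = 1.000 × 1.001 = 1.001.
Ratio = 3.382/1.001 ≈ 3.38.

3.38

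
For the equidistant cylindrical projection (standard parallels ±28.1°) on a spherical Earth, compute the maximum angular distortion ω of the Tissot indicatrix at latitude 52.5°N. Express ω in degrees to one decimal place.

With standard parallel φ₀ = 28.1°, the equirectangular projection gives x = Rλ cos φ₀, y = Rφ, so h = 1 and k = cos 28.1° / cos φ.
At 52.5°: h = 1.000, k = 1.449; principal scales a = 1.449, b = 1.000.
sin(ω/2) = (a − b)/(a + b) = 0.4491/2.449 = 0.1834, so ω = 2 arcsin(0.1834) ≈ 21.1°.

21.1°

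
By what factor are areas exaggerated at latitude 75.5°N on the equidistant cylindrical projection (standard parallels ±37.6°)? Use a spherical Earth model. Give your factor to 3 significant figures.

With standard parallel φ₀ = 37.6°, the equirectangular projection gives x = Rλ cos φ₀, y = Rφ, so h = 1 and k = cos 37.6° / cos φ.
Areal scale = h·k = 1 × cos φ₀ / cos φ; at 75.5°, h = 1.000, k = 3.164, so h·k = 3.164.

3.16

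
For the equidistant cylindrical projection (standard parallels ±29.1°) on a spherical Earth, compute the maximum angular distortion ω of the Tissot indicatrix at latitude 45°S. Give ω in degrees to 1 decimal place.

In the equirectangular projection with standard parallel φ₀ = 29.1° (x = Rλ cos φ₀, y = Rφ), meridians are true-scale (h = 1) and the parallel scale is k = cos φ₀ / cos φ.
At 45°: h = 1.000, k = 1.236; principal scales a = 1.236, b = 1.000.
sin(ω/2) = (a − b)/(a + b) = 0.2357/2.236 = 0.1054, so ω = 2 arcsin(0.1054) ≈ 12.1°.

12.1°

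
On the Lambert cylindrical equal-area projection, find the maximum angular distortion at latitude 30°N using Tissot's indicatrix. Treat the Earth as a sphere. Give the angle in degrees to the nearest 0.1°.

16.4°

The Lambert cylindrical equal-area projection is the cylindrical equal-area projection with its standard parallel at the equator (φ₀ = 0). A cylindrical equal-area projection with standard parallel φ₀ has meridian scale h = cos φ / cos φ₀ and parallel scale k = cos φ₀ / cos φ (so areas are preserved, h·k = 1).
At 30°: h = 0.8660, k = 1.155; principal scales a = 1.155, b = 0.8660.
sin(ω/2) = (a − b)/(a + b) = 0.2887/2.021 = 0.1429, so ω = 2 arcsin(0.1429) ≈ 16.4°.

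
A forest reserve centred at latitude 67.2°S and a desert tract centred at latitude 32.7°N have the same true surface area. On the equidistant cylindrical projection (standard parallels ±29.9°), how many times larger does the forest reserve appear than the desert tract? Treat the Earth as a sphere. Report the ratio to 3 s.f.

In the equirectangular projection with standard parallel φ₀ = 29.9° (x = Rλ cos φ₀, y = Rφ), meridians are true-scale (h = 1) and the parallel scale is k = cos φ₀ / cos φ.
Areal scale at 67.2°: h·k = 1.000 × 2.237 = 2.237.
Areal scale at 32.7°: h·k = 1.000 × 1.030 = 1.030.
Ratio = 2.237/1.030 ≈ 2.17.

2.17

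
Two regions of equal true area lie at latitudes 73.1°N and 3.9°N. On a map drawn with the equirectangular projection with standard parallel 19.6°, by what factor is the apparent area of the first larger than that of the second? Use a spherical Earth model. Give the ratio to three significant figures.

3.43

In the equirectangular projection with standard parallel φ₀ = 19.6° (x = Rλ cos φ₀, y = Rφ), meridians are true-scale (h = 1) and the parallel scale is k = cos φ₀ / cos φ.
Areal scale at 73.1°: h·k = 1.000 × 3.241 = 3.241.
Areal scale at 3.9°: h·k = 1.000 × 0.9442 = 0.9442.
Ratio = 3.241/0.9442 ≈ 3.43.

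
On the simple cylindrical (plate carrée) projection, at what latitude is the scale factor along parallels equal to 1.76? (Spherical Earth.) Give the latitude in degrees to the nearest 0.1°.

Plate carrée: h = 1, k = sec φ along parallels.
sec φ = 1.76  ⇒  cos φ = 0.5682  ⇒  φ ≈ 55.4°.

55.4°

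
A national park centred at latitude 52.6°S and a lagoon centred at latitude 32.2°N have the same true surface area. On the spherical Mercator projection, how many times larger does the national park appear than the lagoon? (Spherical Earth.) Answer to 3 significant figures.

On Mercator, area is exaggerated by sec²φ = 1/cos²φ.
At 52.6°: sec²(52.6°) = 1/0.6074² = 2.711.
At 32.2°: sec²(32.2°) = 1/0.8462² = 1.397.
Ratio = 2.711/1.397 = cos²(32.2°)/cos²(52.6°) ≈ 1.94.

1.94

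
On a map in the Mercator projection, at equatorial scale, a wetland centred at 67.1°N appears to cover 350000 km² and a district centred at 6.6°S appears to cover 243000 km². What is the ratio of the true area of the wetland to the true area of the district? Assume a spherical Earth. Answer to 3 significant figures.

On Mercator the areal scale is sec²φ, so true area = apparent × cos²φ.
True area of wetland: 350000 × cos²(67.1°) = 350000 × 0.1514 = 53000 km².
True area of district: 243000 × cos²(6.6°) = 243000 × 0.9868 = 239800 km².
Ratio = 53000 / 239800 ≈ 0.221.

0.221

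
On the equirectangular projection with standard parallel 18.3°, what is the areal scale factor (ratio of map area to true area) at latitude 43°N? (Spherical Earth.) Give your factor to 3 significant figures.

1.30

The equidistant cylindrical projection with φ₀ = 18.3° has h = 1 (meridians true) and k = cos φ₀ / cos φ along parallels.
Areal scale = h·k = 1 × cos φ₀ / cos φ; at 43°, h = 1.000, k = 1.298, so h·k = 1.298.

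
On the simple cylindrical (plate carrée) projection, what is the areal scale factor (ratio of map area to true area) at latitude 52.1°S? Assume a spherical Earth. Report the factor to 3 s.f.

1.63

Plate carrée maps x = Rλ, y = Rφ. The meridian scale is h = 1 and the parallel scale is k = 1/cos φ = sec φ.
Areal scale = h·k = 1 × sec φ; at 52.1°, h = 1.000, k = 1.628, so h·k = 1.628.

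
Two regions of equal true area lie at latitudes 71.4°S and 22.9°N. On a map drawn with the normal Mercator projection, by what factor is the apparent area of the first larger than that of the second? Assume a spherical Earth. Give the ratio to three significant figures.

Mercator areal scale is sec²φ.
At 71.4°: sec²(71.4°) = 1/0.3190² = 9.829.
At 22.9°: sec²(22.9°) = 1/0.9212² = 1.178.
Ratio = 9.829/1.178 = cos²(22.9°)/cos²(71.4°) ≈ 8.34.

8.34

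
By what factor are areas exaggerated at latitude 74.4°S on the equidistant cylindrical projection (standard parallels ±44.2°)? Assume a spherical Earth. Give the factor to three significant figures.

2.67

With standard parallel φ₀ = 44.2°, the equirectangular projection gives x = Rλ cos φ₀, y = Rφ, so h = 1 and k = cos 44.2° / cos φ.
Areal scale = h·k = 1 × cos φ₀ / cos φ; at 74.4°, h = 1.000, k = 2.666, so h·k = 2.666.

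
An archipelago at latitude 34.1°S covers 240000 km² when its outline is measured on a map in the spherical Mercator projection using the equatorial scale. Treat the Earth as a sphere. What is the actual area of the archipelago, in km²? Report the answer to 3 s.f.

165000 km²

Mercator is conformal, so the point scale is isotropic: h = k = sec φ = 1/cos φ.
Areal scale = k² = sec²φ = 1/cos²(34.1°) = 1/0.8281² = 1.458.
True area = apparent / (areal scale) = 240000 / 1.458 ≈ 165000 km².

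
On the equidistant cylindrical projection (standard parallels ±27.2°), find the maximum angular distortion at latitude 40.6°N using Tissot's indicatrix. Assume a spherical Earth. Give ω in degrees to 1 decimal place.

The equidistant cylindrical projection with φ₀ = 27.2° has h = 1 (meridians true) and k = cos φ₀ / cos φ along parallels.
At 40.6°: h = 1.000, k = 1.171; principal scales a = 1.171, b = 1.000.
sin(ω/2) = (a − b)/(a + b) = 0.1714/2.171 = 0.07894, so ω = 2 arcsin(0.07894) ≈ 9.1°.

9.1°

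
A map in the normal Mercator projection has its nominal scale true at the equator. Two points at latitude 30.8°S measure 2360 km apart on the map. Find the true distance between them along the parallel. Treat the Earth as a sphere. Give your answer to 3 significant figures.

The Mercator projection is conformal; its linear scale factor is the same in every direction and equals sec φ = 1/cos φ.
Along the parallel at 30.8°, map distances are exaggerated by k = sec 30.8° = 1.164.
True distance = 2360 / 1.164 = 2360 × cos 30.8° ≈ 2030 km.

2030 km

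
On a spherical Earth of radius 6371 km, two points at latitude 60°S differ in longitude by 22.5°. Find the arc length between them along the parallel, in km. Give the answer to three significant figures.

1250 km

Arc length along a parallel = R cos φ · Δλ (with Δλ in radians).
= 6371 × cos 60° × (22.5° × π/180) = 6371 × 0.5000 × 0.3927 ≈ 1250 km.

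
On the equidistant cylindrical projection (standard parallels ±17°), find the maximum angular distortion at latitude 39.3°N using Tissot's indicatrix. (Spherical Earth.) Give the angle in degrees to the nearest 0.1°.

12.1°

With standard parallel φ₀ = 17°, the equirectangular projection gives x = Rλ cos φ₀, y = Rφ, so h = 1 and k = cos 17° / cos φ.
At 39.3°: h = 1.000, k = 1.236; principal scales a = 1.236, b = 1.000.
sin(ω/2) = (a − b)/(a + b) = 0.2358/2.236 = 0.1055, so ω = 2 arcsin(0.1055) ≈ 12.1°.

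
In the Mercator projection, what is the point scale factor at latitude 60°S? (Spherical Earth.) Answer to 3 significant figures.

2.00

The Mercator projection is conformal; its linear scale factor is the same in every direction and equals sec φ = 1/cos φ.
k = 1/cos 60° = 1/0.5000 = 2.000.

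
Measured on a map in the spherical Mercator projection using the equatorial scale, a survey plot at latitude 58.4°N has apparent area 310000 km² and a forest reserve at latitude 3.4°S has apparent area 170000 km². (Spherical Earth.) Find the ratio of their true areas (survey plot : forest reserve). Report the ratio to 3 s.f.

0.502

Since Mercator area scale is 1/cos²φ, the true area equals the apparent area multiplied by cos²φ.
True area of survey plot: 310000 × cos²(58.4°) = 310000 × 0.2746 = 85110 km².
True area of forest reserve: 170000 × cos²(3.4°) = 170000 × 0.9965 = 169400 km².
Ratio = 85110 / 169400 ≈ 0.502.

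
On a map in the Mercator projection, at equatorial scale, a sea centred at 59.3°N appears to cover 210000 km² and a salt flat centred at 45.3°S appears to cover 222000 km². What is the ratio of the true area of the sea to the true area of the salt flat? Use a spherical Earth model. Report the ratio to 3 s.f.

0.498

On Mercator the areal scale is sec²φ, so true area = apparent × cos²φ.
True area of sea: 210000 × cos²(59.3°) = 210000 × 0.2607 = 54740 km².
True area of salt flat: 222000 × cos²(45.3°) = 222000 × 0.4948 = 109800 km².
Ratio = 54740 / 109800 ≈ 0.498.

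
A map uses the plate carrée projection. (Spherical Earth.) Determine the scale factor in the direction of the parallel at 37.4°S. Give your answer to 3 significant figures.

Plate carrée maps x = Rλ, y = Rφ. The meridian scale is h = 1 and the parallel scale is k = 1/cos φ = sec φ.
k = 1/cos 37.4° = 1/0.7944 = 1.259.

1.26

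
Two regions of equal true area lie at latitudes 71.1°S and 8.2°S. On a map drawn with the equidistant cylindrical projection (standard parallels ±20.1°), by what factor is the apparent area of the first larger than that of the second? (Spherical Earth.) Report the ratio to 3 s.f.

In the equirectangular projection with standard parallel φ₀ = 20.1° (x = Rλ cos φ₀, y = Rφ), meridians are true-scale (h = 1) and the parallel scale is k = cos φ₀ / cos φ.
Areal scale at 71.1°: h·k = 1.000 × 2.899 = 2.899.
Areal scale at 8.2°: h·k = 1.000 × 0.9488 = 0.9488.
Ratio = 2.899/0.9488 ≈ 3.06.

3.06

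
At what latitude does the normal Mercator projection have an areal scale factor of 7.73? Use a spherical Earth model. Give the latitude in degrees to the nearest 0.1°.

68.9°

Mercator areal scale is sec²φ.
sec²φ = 7.73  ⇒  cos²φ = 0.1294  ⇒  cos φ = 0.3597.
φ = arccos(0.3597) ≈ 68.9°.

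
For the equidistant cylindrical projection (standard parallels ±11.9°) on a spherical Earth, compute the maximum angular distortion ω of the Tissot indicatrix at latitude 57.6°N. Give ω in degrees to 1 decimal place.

The equidistant cylindrical projection with φ₀ = 11.9° has h = 1 (meridians true) and k = cos φ₀ / cos φ along parallels.
At 57.6°: h = 1.000, k = 1.826; principal scales a = 1.826, b = 1.000.
sin(ω/2) = (a − b)/(a + b) = 0.8262/2.826 = 0.2923, so ω = 2 arcsin(0.2923) ≈ 34.0°.

34.0°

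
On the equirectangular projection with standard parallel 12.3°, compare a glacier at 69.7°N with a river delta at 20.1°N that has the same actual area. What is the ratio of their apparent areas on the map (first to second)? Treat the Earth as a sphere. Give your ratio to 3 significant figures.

2.71

In the equirectangular projection with standard parallel φ₀ = 12.3° (x = Rλ cos φ₀, y = Rφ), meridians are true-scale (h = 1) and the parallel scale is k = cos φ₀ / cos φ.
Areal scale at 69.7°: h·k = 1.000 × 2.816 = 2.816.
Areal scale at 20.1°: h·k = 1.000 × 1.040 = 1.040.
Ratio = 2.816/1.040 ≈ 2.71.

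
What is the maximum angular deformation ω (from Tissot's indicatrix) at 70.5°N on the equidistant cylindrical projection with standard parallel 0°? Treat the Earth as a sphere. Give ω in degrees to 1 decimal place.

For the equirectangular projection with φ₀ = 0 (plate carrée), h = 1 along meridians and k = sec φ along parallels.
At 70.5°: h = 1.000, k = 2.996; principal scales a = 2.996, b = 1.000.
sin(ω/2) = (a − b)/(a + b) = 1.996/3.996 = 0.4995, so ω = 2 arcsin(0.4995) ≈ 59.9°.

59.9°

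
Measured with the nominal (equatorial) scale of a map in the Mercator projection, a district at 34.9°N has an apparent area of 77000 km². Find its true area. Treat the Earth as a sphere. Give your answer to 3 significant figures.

The Mercator projection is conformal; its linear scale factor is the same in every direction and equals sec φ = 1/cos φ.
Areal scale = k² = sec²φ = 1/cos²(34.9°) = 1/0.8202² = 1.487.
True area = apparent / (areal scale) = 77000 / 1.487 ≈ 51800 km².

51800 km²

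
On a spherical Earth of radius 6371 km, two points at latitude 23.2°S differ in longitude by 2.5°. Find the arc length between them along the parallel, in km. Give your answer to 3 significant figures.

Arc length along a parallel = R cos φ · Δλ (with Δλ in radians).
= 6371 × cos 23.2° × (2.5° × π/180) = 6371 × 0.9191 × 0.04363 ≈ 256 km.

256 km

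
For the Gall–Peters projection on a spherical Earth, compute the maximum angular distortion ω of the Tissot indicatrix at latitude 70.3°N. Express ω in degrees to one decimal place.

78.0°

Gall–Peters is a cylindrical equal-area projection with standard parallels at ±45°. A cylindrical equal-area projection with standard parallel φ₀ has meridian scale h = cos φ / cos φ₀ and parallel scale k = cos φ₀ / cos φ (so areas are preserved, h·k = 1).
At 70.3°: h = 0.4767, k = 2.098; principal scales a = 2.098, b = 0.4767.
sin(ω/2) = (a − b)/(a + b) = 1.621/2.574 = 0.6296, so ω = 2 arcsin(0.6296) ≈ 78.0°.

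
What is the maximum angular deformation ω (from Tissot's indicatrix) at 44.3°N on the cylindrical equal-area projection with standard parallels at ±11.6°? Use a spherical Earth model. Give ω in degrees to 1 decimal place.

35.4°

Cylindrical equal-area (φ₀ = 11.6°): h = cos φ / cos 11.6° along meridians, k = cos 11.6° / cos φ along parallels; h·k = 1.
At 44.3°: h = 0.7306, k = 1.369; principal scales a = 1.369, b = 0.7306.
sin(ω/2) = (a − b)/(a + b) = 0.6381/2.099 = 0.3040, so ω = 2 arcsin(0.3040) ≈ 35.4°.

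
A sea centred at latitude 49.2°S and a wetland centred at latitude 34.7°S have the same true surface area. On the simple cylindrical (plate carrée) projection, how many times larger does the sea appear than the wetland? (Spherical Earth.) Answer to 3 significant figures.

1.26

Plate carrée maps x = Rλ, y = Rφ. The meridian scale is h = 1 and the parallel scale is k = 1/cos φ = sec φ.
Areal scale at 49.2°: h·k = 1.000 × 1.530 = 1.530.
Areal scale at 34.7°: h·k = 1.000 × 1.216 = 1.216.
Ratio = 1.530/1.216 ≈ 1.26.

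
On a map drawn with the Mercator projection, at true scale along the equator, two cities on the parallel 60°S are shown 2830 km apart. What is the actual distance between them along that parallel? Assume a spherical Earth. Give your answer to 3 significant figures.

For Mercator, h = k = sec φ (a conformal cylindrical projection has a single point scale, 1/cos φ).
Along the parallel at 60°, map distances are exaggerated by k = sec 60° = 2.000.
True distance = 2830 / 2.000 = 2830 × cos 60° ≈ 1420 km.

1420 km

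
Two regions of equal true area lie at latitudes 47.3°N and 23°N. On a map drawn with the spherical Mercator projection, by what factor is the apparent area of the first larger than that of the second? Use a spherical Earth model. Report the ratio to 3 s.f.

Mercator is conformal with k = sec φ, so areal scale = k² = sec²φ.
At 47.3°: sec²(47.3°) = 1/0.6782² = 2.174.
At 23°: sec²(23°) = 1/0.9205² = 1.180.
Ratio = 2.174/1.180 = cos²(23°)/cos²(47.3°) ≈ 1.84.

1.84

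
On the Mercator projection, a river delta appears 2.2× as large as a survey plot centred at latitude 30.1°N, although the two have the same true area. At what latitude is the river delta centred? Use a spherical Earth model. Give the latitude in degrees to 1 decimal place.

On Mercator, (apparent₁)/(apparent₂) = sec²φ₁ / sec²φ₂ when true areas are equal.
cos²φ₂ / cos²φ₁ = 2.2  ⇒  cos φ₁ = cos 30.1° / √2.2 = 0.8652/1.483 = 0.5833.
φ₁ = arccos(0.5833) ≈ 54.3°.

54.3°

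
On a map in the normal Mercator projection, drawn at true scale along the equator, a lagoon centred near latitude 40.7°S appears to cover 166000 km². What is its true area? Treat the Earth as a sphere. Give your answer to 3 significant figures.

The Mercator projection is conformal; its linear scale factor is the same in every direction and equals sec φ = 1/cos φ.
Areal scale = k² = sec²φ = 1/cos²(40.7°) = 1/0.7581² = 1.740.
True area = apparent / (areal scale) = 166000 / 1.740 ≈ 95400 km².

95400 km²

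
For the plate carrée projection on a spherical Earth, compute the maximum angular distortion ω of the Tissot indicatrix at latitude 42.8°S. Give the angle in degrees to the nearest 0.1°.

17.7°

Plate carrée maps x = Rλ, y = Rφ. The meridian scale is h = 1 and the parallel scale is k = 1/cos φ = sec φ.
At 42.8°: h = 1.000, k = 1.363; principal scales a = 1.363, b = 1.000.
sin(ω/2) = (a − b)/(a + b) = 0.3629/2.363 = 0.1536, so ω = 2 arcsin(0.1536) ≈ 17.7°.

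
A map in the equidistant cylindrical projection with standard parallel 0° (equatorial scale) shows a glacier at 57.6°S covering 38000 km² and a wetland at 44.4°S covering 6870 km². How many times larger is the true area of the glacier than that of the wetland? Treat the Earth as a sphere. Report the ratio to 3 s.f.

On the plate carrée, areal scale = h·k = 1 × sec φ, so true area = apparent × cos φ.
True area of glacier: 38000 × cos(57.6°) = 38000 × 0.5358 = 20360 km².
True area of wetland: 6870 × cos(44.4°) = 6870 × 0.7145 = 4908 km².
Ratio = 20360 / 4908 ≈ 4.15.

4.15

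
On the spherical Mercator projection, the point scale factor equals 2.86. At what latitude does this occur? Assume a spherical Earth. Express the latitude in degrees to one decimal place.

69.5°

Mercator scale is k = sec φ = 1/cos φ.
1/cos φ = 2.86  ⇒  cos φ = 0.3497  ⇒  φ = arccos(0.3497) ≈ 69.5°.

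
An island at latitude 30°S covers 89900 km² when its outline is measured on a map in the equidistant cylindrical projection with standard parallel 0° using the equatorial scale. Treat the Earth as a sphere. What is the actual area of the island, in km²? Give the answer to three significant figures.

77900 km²

For the equirectangular projection with φ₀ = 0 (plate carrée), h = 1 along meridians and k = sec φ along parallels.
Areal scale = h·k = 1 × sec φ; at 30°, h = 1.000, k = 1.155, so h·k = 1.155.
True area = apparent / (areal scale) = 89900 / 1.155 ≈ 77900 km².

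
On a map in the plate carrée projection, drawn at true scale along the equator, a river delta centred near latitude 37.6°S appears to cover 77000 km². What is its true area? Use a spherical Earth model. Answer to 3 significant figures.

61000 km²

Plate carrée maps x = Rλ, y = Rφ. The meridian scale is h = 1 and the parallel scale is k = 1/cos φ = sec φ.
Areal scale = h·k = 1 × sec φ; at 37.6°, h = 1.000, k = 1.262, so h·k = 1.262.
True area = apparent / (areal scale) = 77000 / 1.262 ≈ 61000 km².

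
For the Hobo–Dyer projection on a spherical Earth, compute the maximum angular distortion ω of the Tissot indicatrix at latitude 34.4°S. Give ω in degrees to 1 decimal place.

4.5°

Hobo–Dyer is a cylindrical equal-area projection with standard parallels at ±37.5°. A cylindrical equal-area projection with standard parallel φ₀ has meridian scale h = cos φ / cos φ₀ and parallel scale k = cos φ₀ / cos φ (so areas are preserved, h·k = 1).
At 34.4°: h = 1.040, k = 0.9615; principal scales a = 1.040, b = 0.9615.
sin(ω/2) = (a − b)/(a + b) = 0.07852/2.002 = 0.03923, so ω = 2 arcsin(0.03923) ≈ 4.5°.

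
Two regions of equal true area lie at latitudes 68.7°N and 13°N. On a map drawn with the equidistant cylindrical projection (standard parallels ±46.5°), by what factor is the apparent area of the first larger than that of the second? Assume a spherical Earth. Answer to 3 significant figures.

The equidistant cylindrical projection with φ₀ = 46.5° has h = 1 (meridians true) and k = cos φ₀ / cos φ along parallels.
Areal scale at 68.7°: h·k = 1.000 × 1.895 = 1.895.
Areal scale at 13°: h·k = 1.000 × 0.7065 = 0.7065.
Ratio = 1.895/0.7065 ≈ 2.68.

2.68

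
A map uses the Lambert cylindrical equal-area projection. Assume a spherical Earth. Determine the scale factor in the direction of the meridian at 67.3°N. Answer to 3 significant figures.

The Lambert cylindrical equal-area projection is the cylindrical equal-area projection with its standard parallel at the equator (φ₀ = 0). A cylindrical equal-area projection with standard parallel φ₀ has meridian scale h = cos φ / cos φ₀ and parallel scale k = cos φ₀ / cos φ (so areas are preserved, h·k = 1).
h = cos 67.3° / cos 0° = 0.3859/1.000 = 0.3859.

0.386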